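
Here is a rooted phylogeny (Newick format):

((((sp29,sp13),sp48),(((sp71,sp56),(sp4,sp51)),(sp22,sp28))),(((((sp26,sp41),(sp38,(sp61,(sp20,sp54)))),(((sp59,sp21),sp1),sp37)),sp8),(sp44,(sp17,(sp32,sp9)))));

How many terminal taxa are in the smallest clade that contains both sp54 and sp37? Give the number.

10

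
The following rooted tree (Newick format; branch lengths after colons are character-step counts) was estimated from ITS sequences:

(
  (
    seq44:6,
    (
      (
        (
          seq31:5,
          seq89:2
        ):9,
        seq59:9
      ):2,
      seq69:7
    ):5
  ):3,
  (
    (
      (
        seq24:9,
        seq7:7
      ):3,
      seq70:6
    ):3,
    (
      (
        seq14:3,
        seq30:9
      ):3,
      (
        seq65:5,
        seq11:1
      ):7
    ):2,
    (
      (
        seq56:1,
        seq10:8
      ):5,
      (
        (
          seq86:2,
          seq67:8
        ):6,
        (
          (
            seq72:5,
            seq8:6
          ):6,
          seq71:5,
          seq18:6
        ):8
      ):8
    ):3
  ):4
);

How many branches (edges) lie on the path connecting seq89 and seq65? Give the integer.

The MRCA of seq89 and seq65 is the root of the tree.
From seq89 up to that node: 5 branches. From seq65 up to the same node: 4 branches. Total: 5 + 4 = 9.

9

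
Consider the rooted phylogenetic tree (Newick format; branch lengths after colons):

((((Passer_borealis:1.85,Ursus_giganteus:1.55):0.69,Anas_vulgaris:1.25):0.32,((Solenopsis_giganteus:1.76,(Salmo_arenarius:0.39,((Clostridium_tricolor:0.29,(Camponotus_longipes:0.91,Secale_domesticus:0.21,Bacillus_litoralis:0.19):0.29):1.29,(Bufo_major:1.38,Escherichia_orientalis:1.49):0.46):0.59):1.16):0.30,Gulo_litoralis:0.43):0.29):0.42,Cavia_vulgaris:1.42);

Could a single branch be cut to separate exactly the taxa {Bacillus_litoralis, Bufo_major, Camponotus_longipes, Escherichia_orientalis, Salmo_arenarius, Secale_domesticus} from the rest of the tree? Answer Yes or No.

No

The MRCA of the listed taxa subtends (Salmo_arenarius,((Clostridium_tricolor,(Camponotus_longipes,Secale_domesticus,Bacillus_litoralis)),(Bufo_major,Escherichia_orientalis))).
That clade also contains Clostridium_tricolor, which is not in the proposed group, so the group is not monophyletic.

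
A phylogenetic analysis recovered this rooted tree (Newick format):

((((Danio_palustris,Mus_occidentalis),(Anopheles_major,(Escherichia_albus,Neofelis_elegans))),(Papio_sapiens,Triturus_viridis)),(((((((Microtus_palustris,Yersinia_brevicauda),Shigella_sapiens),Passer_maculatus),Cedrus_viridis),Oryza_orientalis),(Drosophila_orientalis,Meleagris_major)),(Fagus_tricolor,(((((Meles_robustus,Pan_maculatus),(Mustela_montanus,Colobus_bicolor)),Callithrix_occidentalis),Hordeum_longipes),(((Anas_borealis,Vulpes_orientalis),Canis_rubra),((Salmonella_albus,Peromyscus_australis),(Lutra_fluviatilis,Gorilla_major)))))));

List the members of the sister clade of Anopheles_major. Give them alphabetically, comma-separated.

Anopheles_major attaches to the tree at the node subtending (Anopheles_major,(Escherichia_albus,Neofelis_elegans)).
The other lineage descending from that same node — the sister group — is (Escherichia_albus,Neofelis_elegans); its 2 tips in alphabetical order are the answer.

Escherichia_albus, Neofelis_elegans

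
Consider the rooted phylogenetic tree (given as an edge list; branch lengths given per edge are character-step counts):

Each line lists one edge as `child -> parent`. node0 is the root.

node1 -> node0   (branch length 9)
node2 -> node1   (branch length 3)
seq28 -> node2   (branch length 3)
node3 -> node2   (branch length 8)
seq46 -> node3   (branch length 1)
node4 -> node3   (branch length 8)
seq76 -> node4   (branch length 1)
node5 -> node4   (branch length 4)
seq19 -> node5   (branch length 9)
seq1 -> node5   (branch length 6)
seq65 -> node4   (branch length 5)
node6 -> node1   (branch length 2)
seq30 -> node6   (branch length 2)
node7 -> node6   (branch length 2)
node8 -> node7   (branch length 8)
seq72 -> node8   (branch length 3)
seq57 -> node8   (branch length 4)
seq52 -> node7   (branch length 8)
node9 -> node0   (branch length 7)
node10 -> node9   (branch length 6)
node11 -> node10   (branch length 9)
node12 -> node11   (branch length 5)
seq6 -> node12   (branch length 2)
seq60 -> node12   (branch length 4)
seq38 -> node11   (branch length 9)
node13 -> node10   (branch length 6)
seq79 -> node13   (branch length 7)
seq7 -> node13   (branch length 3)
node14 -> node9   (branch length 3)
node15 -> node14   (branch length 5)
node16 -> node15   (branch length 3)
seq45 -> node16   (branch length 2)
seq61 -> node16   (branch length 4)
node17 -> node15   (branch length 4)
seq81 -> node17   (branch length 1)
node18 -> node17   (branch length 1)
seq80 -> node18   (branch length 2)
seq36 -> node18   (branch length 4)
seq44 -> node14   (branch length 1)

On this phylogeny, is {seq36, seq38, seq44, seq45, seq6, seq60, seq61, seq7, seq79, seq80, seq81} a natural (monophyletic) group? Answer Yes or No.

Yes

The most recent common ancestor of these taxa subtends ((((seq6,seq60),seq38),(seq79,seq7)),(((seq45,seq61),(seq81,(seq80,seq36))),seq44)).
That clade has exactly 11 tips — every listed taxon and nothing else — so the group is monophyletic.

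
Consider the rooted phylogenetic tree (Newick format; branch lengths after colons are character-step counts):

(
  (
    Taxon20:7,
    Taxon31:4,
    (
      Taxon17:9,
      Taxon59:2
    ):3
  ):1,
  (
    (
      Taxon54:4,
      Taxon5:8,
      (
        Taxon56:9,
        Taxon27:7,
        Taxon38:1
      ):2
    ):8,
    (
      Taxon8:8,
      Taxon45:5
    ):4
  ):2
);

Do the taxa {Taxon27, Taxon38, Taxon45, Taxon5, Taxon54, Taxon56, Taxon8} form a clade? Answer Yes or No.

The most recent common ancestor of these taxa subtends ((Taxon54,Taxon5,(Taxon56,Taxon27,Taxon38)),(Taxon8,Taxon45)).
That clade has exactly 7 tips — every listed taxon and nothing else — so the group is monophyletic.

Yes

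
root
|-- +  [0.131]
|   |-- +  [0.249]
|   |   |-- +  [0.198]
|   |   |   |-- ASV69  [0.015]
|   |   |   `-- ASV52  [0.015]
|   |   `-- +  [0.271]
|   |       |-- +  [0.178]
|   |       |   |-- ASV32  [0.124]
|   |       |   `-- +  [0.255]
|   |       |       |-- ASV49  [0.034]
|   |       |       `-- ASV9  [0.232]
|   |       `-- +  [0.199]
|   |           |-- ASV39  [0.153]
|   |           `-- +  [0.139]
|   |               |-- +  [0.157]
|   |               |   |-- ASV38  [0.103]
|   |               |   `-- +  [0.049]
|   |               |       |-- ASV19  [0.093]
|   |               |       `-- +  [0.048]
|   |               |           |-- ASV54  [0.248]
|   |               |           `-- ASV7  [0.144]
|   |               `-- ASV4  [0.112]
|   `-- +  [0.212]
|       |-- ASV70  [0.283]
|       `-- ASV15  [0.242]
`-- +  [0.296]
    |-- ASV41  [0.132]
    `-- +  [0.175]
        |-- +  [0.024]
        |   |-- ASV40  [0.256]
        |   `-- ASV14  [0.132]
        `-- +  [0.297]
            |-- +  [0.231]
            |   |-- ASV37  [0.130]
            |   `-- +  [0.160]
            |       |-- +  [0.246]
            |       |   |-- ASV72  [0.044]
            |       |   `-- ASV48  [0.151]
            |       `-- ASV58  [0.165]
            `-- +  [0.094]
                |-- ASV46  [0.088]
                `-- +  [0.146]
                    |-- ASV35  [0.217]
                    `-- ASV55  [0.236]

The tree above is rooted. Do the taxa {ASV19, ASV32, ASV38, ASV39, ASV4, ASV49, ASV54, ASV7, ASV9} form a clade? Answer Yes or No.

Yes

The most recent common ancestor of these taxa subtends ((ASV32,(ASV49,ASV9)),(ASV39,((ASV38,(ASV19,(ASV54,ASV7))),ASV4))).
That clade has exactly 9 tips — every listed taxon and nothing else — so the group is monophyletic.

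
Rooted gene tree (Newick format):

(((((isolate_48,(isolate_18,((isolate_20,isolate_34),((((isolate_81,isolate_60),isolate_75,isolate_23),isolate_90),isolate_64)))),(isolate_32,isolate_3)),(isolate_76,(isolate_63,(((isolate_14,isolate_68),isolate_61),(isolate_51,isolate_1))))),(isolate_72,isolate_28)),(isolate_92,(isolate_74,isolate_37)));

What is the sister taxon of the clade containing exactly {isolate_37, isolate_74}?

isolate_92

The clade containing exactly {isolate_37, isolate_74} attaches to the tree at the node subtending (isolate_92,(isolate_74,isolate_37)).
The other lineage descending from that same node — the sister group — is the single tip isolate_92.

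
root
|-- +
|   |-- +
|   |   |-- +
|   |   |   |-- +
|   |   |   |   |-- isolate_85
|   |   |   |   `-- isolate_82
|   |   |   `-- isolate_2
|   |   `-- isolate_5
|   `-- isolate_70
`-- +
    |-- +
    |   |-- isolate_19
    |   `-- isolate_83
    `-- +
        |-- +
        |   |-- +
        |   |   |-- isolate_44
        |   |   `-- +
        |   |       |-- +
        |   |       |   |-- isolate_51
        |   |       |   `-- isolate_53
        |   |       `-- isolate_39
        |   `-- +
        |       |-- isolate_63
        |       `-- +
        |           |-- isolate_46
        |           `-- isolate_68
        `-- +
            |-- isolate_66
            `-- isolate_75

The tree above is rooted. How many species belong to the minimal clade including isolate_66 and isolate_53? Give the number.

The MRCA of isolate_66 and isolate_53 is the node subtending (((isolate_44,((isolate_51,isolate_53),isolate_39)),(isolate_63,(isolate_46,isolate_68))),(isolate_66,isolate_75)).
That clade contains 9 terminal taxa: isolate_39, isolate_44, isolate_46, isolate_51, isolate_53, isolate_63, isolate_66, isolate_68, isolate_75.

9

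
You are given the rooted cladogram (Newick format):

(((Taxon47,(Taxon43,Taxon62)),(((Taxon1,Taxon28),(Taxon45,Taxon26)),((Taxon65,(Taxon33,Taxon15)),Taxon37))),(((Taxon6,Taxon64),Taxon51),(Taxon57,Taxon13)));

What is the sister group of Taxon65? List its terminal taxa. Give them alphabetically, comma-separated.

Taxon15, Taxon33

Taxon65 attaches to the tree at the node subtending (Taxon65,(Taxon33,Taxon15)).
The other lineage descending from that same node — the sister group — is (Taxon33,Taxon15); its 2 tips in alphabetical order are the answer.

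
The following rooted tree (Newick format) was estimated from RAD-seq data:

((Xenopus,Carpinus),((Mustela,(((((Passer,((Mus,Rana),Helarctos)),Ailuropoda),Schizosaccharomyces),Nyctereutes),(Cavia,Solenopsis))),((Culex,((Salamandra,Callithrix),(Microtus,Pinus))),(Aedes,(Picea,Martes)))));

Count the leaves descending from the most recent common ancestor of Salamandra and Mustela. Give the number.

18

The MRCA of Salamandra and Mustela is the node subtending ((Mustela,(((((Passer,((Mus,Rana),Helarctos)),Ailuropoda),Schizosaccharomyces),Nyctereutes),(Cavia,Solenopsis))),((Culex,((Salamandra,Callithrix),(Microtus,Pinus))),(Aedes,(Picea,Martes)))).
That clade contains 18 terminal taxa: Aedes, Ailuropoda, Callithrix, Cavia, Culex, Helarctos, Martes, Microtus, Mus, Mustela, Nyctereutes, Passer, Picea, Pinus, Rana, Salamandra, Schizosaccharomyces, Solenopsis.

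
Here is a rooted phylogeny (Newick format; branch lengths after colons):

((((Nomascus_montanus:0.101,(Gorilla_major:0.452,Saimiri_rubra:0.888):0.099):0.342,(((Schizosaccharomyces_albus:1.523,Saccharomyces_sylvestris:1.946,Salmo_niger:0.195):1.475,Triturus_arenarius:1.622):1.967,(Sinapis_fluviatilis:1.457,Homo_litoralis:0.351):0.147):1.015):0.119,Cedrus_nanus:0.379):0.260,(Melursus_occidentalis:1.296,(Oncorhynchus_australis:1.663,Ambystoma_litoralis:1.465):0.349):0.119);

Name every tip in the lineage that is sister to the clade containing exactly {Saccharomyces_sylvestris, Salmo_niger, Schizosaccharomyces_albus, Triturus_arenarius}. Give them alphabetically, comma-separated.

The clade containing exactly {Saccharomyces_sylvestris, Salmo_niger, Schizosaccharomyces_albus, Triturus_arenarius} attaches to the tree at the node subtending (((Schizosaccharomyces_albus,Saccharomyces_sylvestris,Salmo_niger),Triturus_arenarius),(Sinapis_fluviatilis,Homo_litoralis)).
The other lineage descending from that same node — the sister group — is (Sinapis_fluviatilis,Homo_litoralis); its 2 tips in alphabetical order are the answer.

Homo_litoralis, Sinapis_fluviatilis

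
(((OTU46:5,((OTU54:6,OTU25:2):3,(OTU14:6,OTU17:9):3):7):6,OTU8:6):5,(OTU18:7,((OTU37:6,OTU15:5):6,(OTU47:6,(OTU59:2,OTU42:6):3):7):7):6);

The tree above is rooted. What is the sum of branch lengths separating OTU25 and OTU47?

49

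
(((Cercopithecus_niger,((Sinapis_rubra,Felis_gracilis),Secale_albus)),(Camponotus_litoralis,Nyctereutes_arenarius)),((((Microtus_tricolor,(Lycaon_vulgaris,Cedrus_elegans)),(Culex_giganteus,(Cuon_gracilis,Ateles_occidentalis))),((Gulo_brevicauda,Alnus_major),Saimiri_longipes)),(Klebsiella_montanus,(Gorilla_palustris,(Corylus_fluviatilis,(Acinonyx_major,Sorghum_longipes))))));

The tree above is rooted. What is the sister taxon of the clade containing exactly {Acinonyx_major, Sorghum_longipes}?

Corylus_fluviatilis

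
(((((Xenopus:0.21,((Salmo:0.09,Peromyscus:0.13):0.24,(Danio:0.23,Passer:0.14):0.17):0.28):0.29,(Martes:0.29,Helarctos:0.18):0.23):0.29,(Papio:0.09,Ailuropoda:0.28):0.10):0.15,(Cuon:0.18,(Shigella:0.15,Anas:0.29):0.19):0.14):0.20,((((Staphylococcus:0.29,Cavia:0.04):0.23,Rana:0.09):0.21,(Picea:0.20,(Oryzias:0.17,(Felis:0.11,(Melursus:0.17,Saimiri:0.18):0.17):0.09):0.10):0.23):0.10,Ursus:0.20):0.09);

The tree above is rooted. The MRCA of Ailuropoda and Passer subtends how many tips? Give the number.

9

The MRCA of Ailuropoda and Passer is the node subtending (((Xenopus,((Salmo,Peromyscus),(Danio,Passer))),(Martes,Helarctos)),(Papio,Ailuropoda)).
That clade contains 9 terminal taxa: Ailuropoda, Danio, Helarctos, Martes, Papio, Passer, Peromyscus, Salmo, Xenopus.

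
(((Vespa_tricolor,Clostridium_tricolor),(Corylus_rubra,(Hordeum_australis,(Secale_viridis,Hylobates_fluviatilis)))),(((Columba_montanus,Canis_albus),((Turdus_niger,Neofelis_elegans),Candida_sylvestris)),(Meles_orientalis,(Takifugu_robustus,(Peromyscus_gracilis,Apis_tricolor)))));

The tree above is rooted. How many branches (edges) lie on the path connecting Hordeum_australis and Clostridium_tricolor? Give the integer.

5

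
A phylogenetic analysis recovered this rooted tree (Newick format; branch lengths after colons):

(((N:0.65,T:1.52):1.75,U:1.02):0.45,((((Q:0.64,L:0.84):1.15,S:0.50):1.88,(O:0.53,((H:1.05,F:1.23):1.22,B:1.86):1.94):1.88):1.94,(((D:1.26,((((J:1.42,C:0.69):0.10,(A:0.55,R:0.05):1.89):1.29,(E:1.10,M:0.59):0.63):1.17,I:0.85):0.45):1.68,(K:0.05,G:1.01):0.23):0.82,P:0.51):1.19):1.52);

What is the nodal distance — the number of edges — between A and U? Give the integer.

The MRCA of A and U is the root of the tree.
From A up to that node: 9 branches. From U up to the same node: 2 branches. Total: 9 + 2 = 11.

11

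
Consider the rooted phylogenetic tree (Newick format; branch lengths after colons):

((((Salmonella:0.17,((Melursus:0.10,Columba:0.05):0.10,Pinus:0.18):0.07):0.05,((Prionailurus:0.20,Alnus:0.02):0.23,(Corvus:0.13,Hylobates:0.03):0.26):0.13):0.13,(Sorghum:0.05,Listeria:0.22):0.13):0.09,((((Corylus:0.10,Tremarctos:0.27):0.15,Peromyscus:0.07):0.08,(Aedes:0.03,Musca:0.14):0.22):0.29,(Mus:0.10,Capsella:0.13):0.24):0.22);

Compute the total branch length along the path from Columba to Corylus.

1.33

The path runs Columba → … → MRCA → … → Corylus; the MRCA is the root of the tree.
Branch lengths along that path: 0.05 + 0.10 + 0.07 + 0.05 + 0.13 + 0.09 + 0.22 + 0.29 + 0.08 + 0.15 + 0.10 = 1.33.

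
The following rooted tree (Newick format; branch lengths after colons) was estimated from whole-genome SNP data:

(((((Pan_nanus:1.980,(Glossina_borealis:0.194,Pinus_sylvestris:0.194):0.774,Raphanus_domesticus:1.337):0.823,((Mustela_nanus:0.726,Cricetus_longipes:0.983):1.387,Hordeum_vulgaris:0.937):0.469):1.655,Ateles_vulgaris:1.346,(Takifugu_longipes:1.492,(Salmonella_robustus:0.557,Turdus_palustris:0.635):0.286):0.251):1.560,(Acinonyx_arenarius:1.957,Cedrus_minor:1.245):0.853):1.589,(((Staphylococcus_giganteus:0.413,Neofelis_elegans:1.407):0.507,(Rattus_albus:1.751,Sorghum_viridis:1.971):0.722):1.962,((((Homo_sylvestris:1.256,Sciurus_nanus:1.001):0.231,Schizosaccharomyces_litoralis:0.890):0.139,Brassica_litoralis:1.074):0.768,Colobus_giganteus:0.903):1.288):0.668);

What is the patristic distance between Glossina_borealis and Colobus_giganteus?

The path runs Glossina_borealis → … → MRCA → … → Colobus_giganteus; the MRCA is the root of the tree.
Branch lengths along that path: 0.194 + 0.774 + 0.823 + 1.655 + 1.560 + 1.589 + 0.668 + 1.288 + 0.903 = 9.454.

9.454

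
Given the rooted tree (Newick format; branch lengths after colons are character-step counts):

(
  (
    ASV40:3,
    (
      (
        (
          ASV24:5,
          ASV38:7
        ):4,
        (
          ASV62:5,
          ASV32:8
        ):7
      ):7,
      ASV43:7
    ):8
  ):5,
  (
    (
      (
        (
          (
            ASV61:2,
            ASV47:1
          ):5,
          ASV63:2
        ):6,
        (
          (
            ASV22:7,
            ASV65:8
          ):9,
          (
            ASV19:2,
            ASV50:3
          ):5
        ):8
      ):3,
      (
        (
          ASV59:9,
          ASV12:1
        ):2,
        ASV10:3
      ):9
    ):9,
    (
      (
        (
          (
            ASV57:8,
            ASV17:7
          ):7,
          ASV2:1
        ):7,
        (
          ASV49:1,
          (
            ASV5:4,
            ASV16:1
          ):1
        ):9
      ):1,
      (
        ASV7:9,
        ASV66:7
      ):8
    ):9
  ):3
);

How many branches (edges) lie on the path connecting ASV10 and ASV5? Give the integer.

8

The MRCA of ASV10 and ASV5 is the node subtending (((((ASV61,ASV47),ASV63),((ASV22,ASV65),(ASV19,ASV50))),((ASV59,ASV12),ASV10)),((((ASV57,ASV17),ASV2),(ASV49,(ASV5,ASV16))),(ASV7,ASV66))).
From ASV10 up to that node: 3 branches. From ASV5 up to the same node: 5 branches. Total: 3 + 5 = 8.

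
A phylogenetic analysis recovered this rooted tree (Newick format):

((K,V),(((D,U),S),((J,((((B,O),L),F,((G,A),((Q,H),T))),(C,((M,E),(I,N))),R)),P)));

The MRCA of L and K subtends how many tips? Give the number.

22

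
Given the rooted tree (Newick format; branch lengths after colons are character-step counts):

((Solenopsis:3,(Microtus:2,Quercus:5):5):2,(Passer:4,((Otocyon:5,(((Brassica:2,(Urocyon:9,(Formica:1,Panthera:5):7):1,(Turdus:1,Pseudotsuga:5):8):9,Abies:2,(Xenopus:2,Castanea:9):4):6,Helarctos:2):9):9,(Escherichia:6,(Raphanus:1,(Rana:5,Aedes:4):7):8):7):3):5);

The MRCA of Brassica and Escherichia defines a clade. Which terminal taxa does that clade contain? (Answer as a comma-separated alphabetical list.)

Tracing Brassica: it sits inside (Brassica,(Urocyon,(Formica,Panthera)),(Turdus,Pseudotsuga)).
Tracing Escherichia: it sits inside (Escherichia,(Raphanus,(Rana,Aedes))).
The smallest clade enclosing both is ((Otocyon,(((Brassica,(Urocyon,(Formica,Panthera)),(Turdus,Pseudotsuga)),Abies,(Xenopus,Castanea)),Helarctos)),(Escherichia,(Raphanus,(Rana,Aedes)))); the answer is its 15 terminal taxa in alphabetical order.

Abies, Aedes, Brassica, Castanea, Escherichia, Formica, Helarctos, Otocyon, Panthera, Pseudotsuga, Rana, Raphanus, Turdus, Urocyon, Xenopus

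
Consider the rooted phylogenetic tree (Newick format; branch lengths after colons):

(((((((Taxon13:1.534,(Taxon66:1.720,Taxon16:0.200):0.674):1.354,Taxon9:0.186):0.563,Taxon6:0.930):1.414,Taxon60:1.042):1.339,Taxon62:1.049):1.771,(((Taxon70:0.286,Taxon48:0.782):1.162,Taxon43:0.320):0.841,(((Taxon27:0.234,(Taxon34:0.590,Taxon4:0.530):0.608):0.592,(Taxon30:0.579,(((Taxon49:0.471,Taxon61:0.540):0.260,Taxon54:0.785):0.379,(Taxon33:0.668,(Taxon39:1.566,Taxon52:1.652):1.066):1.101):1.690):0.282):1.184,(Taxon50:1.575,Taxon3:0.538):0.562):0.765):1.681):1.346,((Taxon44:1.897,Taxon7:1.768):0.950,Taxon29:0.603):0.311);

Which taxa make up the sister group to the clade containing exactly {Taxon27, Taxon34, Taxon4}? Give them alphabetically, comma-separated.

Taxon30, Taxon33, Taxon39, Taxon49, Taxon52, Taxon54, Taxon61

The clade containing exactly {Taxon27, Taxon34, Taxon4} attaches to the tree at the node subtending ((Taxon27,(Taxon34,Taxon4)),(Taxon30,(((Taxon49,Taxon61),Taxon54),(Taxon33,(Taxon39,Taxon52))))).
The other lineage descending from that same node — the sister group — is (Taxon30,(((Taxon49,Taxon61),Taxon54),(Taxon33,(Taxon39,Taxon52)))); its 7 tips in alphabetical order are the answer.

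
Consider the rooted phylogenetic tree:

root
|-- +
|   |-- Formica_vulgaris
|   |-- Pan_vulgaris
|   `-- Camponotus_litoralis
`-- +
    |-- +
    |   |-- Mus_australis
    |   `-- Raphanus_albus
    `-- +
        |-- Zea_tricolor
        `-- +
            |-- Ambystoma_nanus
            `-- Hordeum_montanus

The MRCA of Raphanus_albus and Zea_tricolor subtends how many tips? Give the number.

The MRCA of Raphanus_albus and Zea_tricolor is the node subtending ((Mus_australis,Raphanus_albus),(Zea_tricolor,(Ambystoma_nanus,Hordeum_montanus))).
That clade contains 5 terminal taxa: Ambystoma_nanus, Hordeum_montanus, Mus_australis, Raphanus_albus, Zea_tricolor.

5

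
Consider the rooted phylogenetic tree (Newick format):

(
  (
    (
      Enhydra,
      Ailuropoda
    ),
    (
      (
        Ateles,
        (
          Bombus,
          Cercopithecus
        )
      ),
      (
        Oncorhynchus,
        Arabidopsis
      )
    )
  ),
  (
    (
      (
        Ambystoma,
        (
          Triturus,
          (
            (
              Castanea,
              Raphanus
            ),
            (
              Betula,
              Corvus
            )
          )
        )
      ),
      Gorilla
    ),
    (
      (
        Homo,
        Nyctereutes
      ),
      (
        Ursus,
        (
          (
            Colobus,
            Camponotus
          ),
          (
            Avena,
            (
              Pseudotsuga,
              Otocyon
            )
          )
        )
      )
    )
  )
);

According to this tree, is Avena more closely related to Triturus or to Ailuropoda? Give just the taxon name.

Triturus

The MRCA of Avena and Triturus subtends (((Ambystoma,(Triturus,((Castanea,Raphanus),(Betula,Corvus)))),Gorilla),((Homo,Nyctereutes),(Ursus,((Colobus,Camponotus),(Avena,(Pseudotsuga,Otocyon)))))) (15 taxa).
The MRCA of Avena and Ailuropoda is the root, subtending the entire tree (22 taxa).
The first is nested inside the second, so Avena shares a more recent common ancestor with Triturus.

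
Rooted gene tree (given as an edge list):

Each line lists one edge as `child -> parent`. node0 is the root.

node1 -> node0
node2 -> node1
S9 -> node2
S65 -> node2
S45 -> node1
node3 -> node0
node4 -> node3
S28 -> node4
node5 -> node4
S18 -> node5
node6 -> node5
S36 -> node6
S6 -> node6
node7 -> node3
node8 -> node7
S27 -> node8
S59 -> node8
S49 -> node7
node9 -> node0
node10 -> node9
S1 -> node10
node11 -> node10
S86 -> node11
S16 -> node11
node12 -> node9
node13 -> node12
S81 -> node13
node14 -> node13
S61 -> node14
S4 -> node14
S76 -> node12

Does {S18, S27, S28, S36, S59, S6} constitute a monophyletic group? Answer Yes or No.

The MRCA of the listed taxa subtends ((S28,(S18,(S36,S6))),((S27,S59),S49)).
That clade also contains S49, which is not in the proposed group, so the group is not monophyletic.

No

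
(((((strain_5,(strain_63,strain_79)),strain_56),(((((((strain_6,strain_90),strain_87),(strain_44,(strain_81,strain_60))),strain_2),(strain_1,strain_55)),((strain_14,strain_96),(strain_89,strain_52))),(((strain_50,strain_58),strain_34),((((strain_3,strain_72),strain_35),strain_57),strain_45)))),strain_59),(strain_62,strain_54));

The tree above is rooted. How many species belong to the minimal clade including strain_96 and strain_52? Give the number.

The MRCA of strain_96 and strain_52 is the node subtending ((strain_14,strain_96),(strain_89,strain_52)).
That clade contains 4 terminal taxa: strain_14, strain_52, strain_89, strain_96.

4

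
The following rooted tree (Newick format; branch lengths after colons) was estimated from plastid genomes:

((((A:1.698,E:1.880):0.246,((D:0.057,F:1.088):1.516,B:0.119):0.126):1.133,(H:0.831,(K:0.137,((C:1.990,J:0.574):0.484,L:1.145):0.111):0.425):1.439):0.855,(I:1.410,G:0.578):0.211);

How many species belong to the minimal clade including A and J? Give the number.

10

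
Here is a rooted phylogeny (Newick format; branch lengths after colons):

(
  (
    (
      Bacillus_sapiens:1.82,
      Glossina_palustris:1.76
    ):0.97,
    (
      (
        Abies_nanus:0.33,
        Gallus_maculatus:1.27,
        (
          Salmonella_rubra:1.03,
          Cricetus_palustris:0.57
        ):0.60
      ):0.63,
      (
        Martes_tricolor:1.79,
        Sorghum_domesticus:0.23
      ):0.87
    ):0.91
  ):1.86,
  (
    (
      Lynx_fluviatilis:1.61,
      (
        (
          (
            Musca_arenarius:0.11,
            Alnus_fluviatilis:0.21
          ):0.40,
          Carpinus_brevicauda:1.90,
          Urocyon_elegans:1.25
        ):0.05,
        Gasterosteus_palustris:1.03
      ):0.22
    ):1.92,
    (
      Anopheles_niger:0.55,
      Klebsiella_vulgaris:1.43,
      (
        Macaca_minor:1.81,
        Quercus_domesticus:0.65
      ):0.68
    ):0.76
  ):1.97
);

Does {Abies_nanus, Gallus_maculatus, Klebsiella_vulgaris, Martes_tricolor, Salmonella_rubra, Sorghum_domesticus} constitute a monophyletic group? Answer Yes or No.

No

The MRCA of the listed taxa is the root, so the smallest clade containing them is the whole tree.
That clade also contains Alnus_fluviatilis, Anopheles_niger, Bacillus_sapiens, Carpinus_brevicauda, Cricetus_palustris, Gasterosteus_palustris, Glossina_palustris, Lynx_fluviatilis, Macaca_minor, Musca_arenarius, Quercus_domesticus, Urocyon_elegans, which are not in the proposed group, so the group is not monophyletic.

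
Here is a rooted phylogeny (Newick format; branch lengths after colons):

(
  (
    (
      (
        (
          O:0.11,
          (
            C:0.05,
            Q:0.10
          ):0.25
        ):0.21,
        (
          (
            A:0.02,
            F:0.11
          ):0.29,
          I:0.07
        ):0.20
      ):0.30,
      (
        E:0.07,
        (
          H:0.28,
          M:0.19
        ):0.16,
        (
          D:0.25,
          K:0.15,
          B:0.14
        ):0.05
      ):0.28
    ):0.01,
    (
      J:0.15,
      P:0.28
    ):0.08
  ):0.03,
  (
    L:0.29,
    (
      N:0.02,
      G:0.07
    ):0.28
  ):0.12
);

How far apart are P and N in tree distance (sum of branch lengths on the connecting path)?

The path runs P → … → MRCA → … → N; the MRCA is the root of the tree.
Branch lengths along that path: 0.28 + 0.08 + 0.03 + 0.12 + 0.28 + 0.02 = 0.81.

0.81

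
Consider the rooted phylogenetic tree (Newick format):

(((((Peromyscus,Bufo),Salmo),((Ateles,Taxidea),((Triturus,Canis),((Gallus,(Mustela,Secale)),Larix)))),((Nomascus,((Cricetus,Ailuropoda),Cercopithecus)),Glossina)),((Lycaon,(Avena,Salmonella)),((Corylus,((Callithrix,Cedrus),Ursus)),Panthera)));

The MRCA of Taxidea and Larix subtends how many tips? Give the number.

8

The MRCA of Taxidea and Larix is the node subtending ((Ateles,Taxidea),((Triturus,Canis),((Gallus,(Mustela,Secale)),Larix))).
That clade contains 8 terminal taxa: Ateles, Canis, Gallus, Larix, Mustela, Secale, Taxidea, Triturus.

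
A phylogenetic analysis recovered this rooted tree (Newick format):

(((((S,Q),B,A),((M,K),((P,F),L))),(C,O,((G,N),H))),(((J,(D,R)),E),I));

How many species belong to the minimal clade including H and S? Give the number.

14

The MRCA of H and S is the node subtending ((((S,Q),B,A),((M,K),((P,F),L))),(C,O,((G,N),H))).
That clade contains 14 terminal taxa: A, B, C, F, G, H, K, L, M, N, O, P, Q, S.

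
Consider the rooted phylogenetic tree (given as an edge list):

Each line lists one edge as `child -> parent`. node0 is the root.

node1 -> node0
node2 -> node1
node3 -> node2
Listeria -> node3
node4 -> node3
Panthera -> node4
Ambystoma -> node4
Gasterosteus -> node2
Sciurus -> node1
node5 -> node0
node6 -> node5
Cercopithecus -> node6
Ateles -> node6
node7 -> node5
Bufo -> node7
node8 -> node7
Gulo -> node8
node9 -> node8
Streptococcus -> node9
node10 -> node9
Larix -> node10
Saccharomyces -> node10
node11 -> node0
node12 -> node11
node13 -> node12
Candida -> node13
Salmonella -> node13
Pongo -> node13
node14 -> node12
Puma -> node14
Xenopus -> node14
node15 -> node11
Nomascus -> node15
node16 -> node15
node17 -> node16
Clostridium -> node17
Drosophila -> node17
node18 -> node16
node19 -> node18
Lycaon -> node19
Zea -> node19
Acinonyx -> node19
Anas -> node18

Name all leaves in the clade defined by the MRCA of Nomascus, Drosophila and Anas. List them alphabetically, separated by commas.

Acinonyx, Anas, Clostridium, Drosophila, Lycaon, Nomascus, Zea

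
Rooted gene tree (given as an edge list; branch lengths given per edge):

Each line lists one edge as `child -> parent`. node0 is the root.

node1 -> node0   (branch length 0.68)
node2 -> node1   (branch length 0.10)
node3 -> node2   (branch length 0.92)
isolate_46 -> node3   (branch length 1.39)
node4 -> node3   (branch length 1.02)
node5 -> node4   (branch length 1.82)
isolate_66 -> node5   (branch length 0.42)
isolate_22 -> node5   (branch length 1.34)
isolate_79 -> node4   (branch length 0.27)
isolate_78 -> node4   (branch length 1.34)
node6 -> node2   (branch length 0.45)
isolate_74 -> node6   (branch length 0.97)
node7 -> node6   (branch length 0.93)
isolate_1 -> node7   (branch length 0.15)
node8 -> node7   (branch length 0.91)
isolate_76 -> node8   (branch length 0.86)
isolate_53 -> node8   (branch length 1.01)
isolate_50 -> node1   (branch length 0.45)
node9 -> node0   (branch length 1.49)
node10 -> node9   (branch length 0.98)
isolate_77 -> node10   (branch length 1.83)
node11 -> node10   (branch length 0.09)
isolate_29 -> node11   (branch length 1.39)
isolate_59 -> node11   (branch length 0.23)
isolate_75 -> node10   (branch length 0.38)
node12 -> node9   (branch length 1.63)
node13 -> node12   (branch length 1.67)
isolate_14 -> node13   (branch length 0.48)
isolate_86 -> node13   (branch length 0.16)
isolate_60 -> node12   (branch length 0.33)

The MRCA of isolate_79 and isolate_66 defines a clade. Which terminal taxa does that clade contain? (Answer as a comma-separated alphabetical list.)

isolate_22, isolate_66, isolate_78, isolate_79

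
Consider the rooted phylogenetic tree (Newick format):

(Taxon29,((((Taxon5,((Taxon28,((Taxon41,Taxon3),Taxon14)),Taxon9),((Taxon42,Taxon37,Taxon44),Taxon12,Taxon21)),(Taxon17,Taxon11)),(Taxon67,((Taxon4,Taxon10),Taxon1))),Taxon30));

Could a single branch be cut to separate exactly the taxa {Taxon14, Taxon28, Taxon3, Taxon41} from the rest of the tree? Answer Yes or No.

Yes

The most recent common ancestor of these taxa subtends (Taxon28,((Taxon41,Taxon3),Taxon14)).
That clade has exactly 4 tips — every listed taxon and nothing else — so the group is monophyletic.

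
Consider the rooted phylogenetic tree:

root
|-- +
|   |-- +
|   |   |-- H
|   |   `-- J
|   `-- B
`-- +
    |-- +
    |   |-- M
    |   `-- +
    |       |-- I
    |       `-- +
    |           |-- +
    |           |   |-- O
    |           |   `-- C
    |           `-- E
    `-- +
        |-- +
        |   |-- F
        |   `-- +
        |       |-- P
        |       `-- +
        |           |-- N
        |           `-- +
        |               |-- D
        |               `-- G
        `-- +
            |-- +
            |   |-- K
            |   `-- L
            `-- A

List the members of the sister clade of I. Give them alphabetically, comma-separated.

C, E, O

I attaches to the tree at the node subtending (I,((O,C),E)).
The other lineage descending from that same node — the sister group — is ((O,C),E); its 3 tips in alphabetical order are the answer.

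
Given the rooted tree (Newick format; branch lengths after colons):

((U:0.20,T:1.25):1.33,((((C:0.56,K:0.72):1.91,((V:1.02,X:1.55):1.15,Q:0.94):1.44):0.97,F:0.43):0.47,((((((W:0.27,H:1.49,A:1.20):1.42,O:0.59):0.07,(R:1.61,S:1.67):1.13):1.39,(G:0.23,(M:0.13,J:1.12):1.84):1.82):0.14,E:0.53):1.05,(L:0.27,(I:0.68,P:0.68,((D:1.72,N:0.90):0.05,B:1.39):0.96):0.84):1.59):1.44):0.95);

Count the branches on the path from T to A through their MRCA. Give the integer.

10

The MRCA of T and A is the root of the tree.
From T up to that node: 2 branches. From A up to the same node: 8 branches. Total: 2 + 8 = 10.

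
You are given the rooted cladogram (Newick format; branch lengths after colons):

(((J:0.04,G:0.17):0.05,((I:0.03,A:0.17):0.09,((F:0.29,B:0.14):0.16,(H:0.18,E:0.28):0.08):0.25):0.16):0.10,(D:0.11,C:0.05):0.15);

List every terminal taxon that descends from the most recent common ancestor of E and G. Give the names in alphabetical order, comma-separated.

A, B, E, F, G, H, I, J

Tracing E: it sits inside (H,E).
Tracing G: it sits inside (J,G).
The smallest clade enclosing both is ((J,G),((I,A),((F,B),(H,E)))); the answer is its 8 terminal taxa in alphabetical order.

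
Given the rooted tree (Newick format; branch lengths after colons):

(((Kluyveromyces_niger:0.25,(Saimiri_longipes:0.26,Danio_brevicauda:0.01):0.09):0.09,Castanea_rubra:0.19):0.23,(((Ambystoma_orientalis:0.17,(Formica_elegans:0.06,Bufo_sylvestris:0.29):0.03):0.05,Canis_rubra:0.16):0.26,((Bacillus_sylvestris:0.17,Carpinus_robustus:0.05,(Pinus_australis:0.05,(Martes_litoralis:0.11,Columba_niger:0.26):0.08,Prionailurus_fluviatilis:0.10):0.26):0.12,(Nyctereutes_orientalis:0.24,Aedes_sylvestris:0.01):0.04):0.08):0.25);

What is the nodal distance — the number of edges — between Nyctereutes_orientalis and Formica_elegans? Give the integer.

The MRCA of Nyctereutes_orientalis and Formica_elegans is the node subtending (((Ambystoma_orientalis,(Formica_elegans,Bufo_sylvestris)),Canis_rubra),((Bacillus_sylvestris,Carpinus_robustus,(Pinus_australis,(Martes_litoralis,Columba_niger),Prionailurus_fluviatilis)),(Nyctereutes_orientalis,Aedes_sylvestris))).
From Nyctereutes_orientalis up to that node: 3 branches. From Formica_elegans up to the same node: 4 branches. Total: 3 + 4 = 7.

7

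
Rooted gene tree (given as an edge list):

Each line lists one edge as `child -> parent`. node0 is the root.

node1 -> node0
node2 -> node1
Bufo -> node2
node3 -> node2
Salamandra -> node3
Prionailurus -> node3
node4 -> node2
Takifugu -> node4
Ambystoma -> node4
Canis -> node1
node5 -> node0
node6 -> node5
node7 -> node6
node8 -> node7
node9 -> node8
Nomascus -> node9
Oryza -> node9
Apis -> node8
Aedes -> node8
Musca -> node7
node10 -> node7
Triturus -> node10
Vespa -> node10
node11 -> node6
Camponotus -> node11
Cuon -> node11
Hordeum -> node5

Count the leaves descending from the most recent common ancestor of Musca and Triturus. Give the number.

7

The MRCA of Musca and Triturus is the node subtending (((Nomascus,Oryza),Apis,Aedes),Musca,(Triturus,Vespa)).
That clade contains 7 terminal taxa: Aedes, Apis, Musca, Nomascus, Oryza, Triturus, Vespa.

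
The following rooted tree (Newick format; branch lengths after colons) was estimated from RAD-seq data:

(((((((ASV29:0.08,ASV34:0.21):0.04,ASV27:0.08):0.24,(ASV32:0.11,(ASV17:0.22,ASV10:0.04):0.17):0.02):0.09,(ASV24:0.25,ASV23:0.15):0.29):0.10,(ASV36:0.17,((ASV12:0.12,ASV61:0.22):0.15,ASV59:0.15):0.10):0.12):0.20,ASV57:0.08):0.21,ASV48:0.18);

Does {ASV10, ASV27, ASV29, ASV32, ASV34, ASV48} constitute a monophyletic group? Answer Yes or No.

No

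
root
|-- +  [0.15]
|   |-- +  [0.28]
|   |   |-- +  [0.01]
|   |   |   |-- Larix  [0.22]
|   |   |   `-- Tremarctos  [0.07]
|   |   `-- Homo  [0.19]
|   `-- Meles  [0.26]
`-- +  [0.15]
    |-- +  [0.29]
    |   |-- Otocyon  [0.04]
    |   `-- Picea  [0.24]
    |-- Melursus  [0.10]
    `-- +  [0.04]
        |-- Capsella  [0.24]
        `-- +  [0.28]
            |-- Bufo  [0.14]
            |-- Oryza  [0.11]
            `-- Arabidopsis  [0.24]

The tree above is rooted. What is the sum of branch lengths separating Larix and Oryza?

1.24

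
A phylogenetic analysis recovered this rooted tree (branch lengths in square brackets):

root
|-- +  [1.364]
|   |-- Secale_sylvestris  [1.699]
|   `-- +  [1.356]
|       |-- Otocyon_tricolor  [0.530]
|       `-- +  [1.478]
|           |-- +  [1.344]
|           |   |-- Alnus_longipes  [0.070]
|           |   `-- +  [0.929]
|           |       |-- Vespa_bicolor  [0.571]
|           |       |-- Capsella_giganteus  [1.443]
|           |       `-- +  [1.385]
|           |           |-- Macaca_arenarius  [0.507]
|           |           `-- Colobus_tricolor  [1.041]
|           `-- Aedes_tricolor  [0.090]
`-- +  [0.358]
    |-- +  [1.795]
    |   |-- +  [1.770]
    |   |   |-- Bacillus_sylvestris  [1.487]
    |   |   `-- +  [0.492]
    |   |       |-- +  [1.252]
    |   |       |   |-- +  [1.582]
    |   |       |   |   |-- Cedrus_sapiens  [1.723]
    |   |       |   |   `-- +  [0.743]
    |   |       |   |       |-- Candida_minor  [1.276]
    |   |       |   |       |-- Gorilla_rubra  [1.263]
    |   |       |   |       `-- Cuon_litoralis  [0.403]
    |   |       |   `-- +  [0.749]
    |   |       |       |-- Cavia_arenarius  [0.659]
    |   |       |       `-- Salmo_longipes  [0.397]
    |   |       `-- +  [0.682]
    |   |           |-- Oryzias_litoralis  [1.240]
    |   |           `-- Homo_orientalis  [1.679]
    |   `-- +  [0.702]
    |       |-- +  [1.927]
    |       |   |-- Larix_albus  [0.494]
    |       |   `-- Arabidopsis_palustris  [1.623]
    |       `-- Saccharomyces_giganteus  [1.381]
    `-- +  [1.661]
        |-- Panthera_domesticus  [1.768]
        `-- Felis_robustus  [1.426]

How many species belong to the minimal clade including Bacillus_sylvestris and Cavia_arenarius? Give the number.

9

The MRCA of Bacillus_sylvestris and Cavia_arenarius is the node subtending (Bacillus_sylvestris,(((Cedrus_sapiens,(Candida_minor,Gorilla_rubra,Cuon_litoralis)),(Cavia_arenarius,Salmo_longipes)),(Oryzias_litoralis,Homo_orientalis))).
That clade contains 9 terminal taxa: Bacillus_sylvestris, Candida_minor, Cavia_arenarius, Cedrus_sapiens, Cuon_litoralis, Gorilla_rubra, Homo_orientalis, Oryzias_litoralis, Salmo_longipes.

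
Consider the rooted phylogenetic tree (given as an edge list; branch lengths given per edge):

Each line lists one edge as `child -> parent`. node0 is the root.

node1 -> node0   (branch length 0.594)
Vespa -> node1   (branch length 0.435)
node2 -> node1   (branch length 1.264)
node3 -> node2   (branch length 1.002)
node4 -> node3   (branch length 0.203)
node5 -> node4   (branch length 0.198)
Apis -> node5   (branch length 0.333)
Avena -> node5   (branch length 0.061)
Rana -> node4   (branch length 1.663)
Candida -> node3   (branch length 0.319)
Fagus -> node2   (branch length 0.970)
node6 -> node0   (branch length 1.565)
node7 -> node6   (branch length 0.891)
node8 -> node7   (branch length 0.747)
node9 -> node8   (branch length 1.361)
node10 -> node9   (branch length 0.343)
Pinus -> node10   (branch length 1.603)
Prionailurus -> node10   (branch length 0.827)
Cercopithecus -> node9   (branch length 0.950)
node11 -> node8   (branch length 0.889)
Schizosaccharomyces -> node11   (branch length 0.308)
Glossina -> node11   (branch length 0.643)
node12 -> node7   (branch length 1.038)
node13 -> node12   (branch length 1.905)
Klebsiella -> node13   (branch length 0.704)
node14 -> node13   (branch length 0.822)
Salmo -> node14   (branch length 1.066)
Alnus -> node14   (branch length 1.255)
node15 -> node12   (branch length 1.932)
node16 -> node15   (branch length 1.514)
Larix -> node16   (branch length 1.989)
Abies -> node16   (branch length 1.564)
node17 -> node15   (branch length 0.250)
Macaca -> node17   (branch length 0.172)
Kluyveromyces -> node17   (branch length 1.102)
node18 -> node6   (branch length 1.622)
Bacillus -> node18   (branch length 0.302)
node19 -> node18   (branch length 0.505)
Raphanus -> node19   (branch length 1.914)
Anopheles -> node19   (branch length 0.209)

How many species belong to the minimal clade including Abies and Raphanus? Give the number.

The MRCA of Abies and Raphanus is the node subtending (((((Pinus,Prionailurus),Cercopithecus),(Schizosaccharomyces,Glossina)),((Klebsiella,(Salmo,Alnus)),((Larix,Abies),(Macaca,Kluyveromyces)))),(Bacillus,(Raphanus,Anopheles))).
That clade contains 15 terminal taxa: Abies, Alnus, Anopheles, Bacillus, Cercopithecus, Glossina, Klebsiella, Kluyveromyces, Larix, Macaca, Pinus, Prionailurus, Raphanus, Salmo, Schizosaccharomyces.

15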